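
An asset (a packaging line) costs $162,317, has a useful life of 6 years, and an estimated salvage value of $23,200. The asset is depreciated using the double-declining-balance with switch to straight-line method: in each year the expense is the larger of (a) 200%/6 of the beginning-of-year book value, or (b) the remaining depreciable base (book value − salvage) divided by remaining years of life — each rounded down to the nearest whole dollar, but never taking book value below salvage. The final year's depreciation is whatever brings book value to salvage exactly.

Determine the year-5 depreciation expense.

$8,864

Depreciable base = $162,317 − $23,200 = $139,117.
Year 1: DB = ⌊$162,317 × 200%/6⌋ = $54,105; SL = ⌊$139,117/6⌋ = $23,186 → take DB $54,105. Book value $108,212.
Year 2: DB = ⌊$108,212 × 200%/6⌋ = $36,070; SL = ⌊$85,012/5⌋ = $17,002 → take DB $36,070. Book value $72,142.
Year 3: DB = ⌊$72,142 × 200%/6⌋ = $24,047; SL = ⌊$48,942/4⌋ = $12,235 → take DB $24,047. Book value $48,095.
Year 4: DB = ⌊$48,095 × 200%/6⌋ = $16,031; SL = ⌊$24,895/3⌋ = $8,298 → take DB $16,031. Book value $32,064.
Year 5: DB = ⌊$32,064 × 200%/6⌋ = $10,688; SL = ⌊$8,864/2⌋ = $4,432 → take DB $10,688, capped at $8,864. Book value $23,200.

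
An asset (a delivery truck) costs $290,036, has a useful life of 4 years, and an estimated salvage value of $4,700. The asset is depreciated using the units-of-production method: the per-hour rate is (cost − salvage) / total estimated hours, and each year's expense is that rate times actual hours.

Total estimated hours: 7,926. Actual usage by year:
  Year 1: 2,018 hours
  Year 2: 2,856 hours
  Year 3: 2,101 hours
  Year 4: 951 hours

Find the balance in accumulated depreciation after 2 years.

$175,464

Depreciable base = $290,036 − $4,700 = $285,336.
Rate = $285,336 / 7,926 hours = $36 per hour.
Year 1: 2,018 × $36 = $72,648. Book value $217,388.
Year 2: 2,856 × $36 = $102,816. Book value $114,572.
Accumulated through year 2 = $290,036 − $114,572 = $175,464.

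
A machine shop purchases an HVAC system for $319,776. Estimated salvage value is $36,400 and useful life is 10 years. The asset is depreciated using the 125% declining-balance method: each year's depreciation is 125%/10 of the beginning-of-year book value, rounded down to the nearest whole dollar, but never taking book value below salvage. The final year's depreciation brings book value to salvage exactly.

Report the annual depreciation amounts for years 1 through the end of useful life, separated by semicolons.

Depreciable base = $319,776 − $36,400 = $283,376.
Year 1: ⌊$319,776 × 125%/10⌋ = $39,972. Book value $279,804.
Year 2: ⌊$279,804 × 125%/10⌋ = $34,975. Book value $244,829.
Year 3: ⌊$244,829 × 125%/10⌋ = $30,603. Book value $214,226.
Year 4: ⌊$214,226 × 125%/10⌋ = $26,778. Book value $187,448.
Year 5: ⌊$187,448 × 125%/10⌋ = $23,431. Book value $164,017.
Year 6: ⌊$164,017 × 125%/10⌋ = $20,502. Book value $143,515.
Year 7: ⌊$143,515 × 125%/10⌋ = $17,939. Book value $125,576.
Year 8: ⌊$125,576 × 125%/10⌋ = $15,697. Book value $109,879.
Year 9: ⌊$109,879 × 125%/10⌋ = $13,734. Book value $96,145.
Year 10 (final): $96,145 − $36,400 = $59,745. Book value $36,400.

$39,972; $34,975; $30,603; $26,778; $23,431; $20,502; $17,939; $15,697; $13,734; $59,745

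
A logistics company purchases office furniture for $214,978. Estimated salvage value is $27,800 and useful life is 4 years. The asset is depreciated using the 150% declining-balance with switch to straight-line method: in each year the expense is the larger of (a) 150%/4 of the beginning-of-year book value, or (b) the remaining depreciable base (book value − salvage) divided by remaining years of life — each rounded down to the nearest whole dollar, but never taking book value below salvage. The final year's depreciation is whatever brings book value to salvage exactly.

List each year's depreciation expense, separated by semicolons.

Depreciable base = $214,978 − $27,800 = $187,178.
Year 1: DB = ⌊$214,978 × 150%/4⌋ = $80,616; SL = ⌊$187,178/4⌋ = $46,794 → take DB $80,616. Book value $134,362.
Year 2: DB = ⌊$134,362 × 150%/4⌋ = $50,385; SL = ⌊$106,562/3⌋ = $35,520 → take DB $50,385. Book value $83,977.
Year 3: DB = ⌊$83,977 × 150%/4⌋ = $31,491; SL = ⌊$56,177/2⌋ = $28,088 → take DB $31,491. Book value $52,486.
Year 4 (final): $52,486 − $27,800 = $24,686. Book value $27,800.

$80,616; $50,385; $31,491; $24,686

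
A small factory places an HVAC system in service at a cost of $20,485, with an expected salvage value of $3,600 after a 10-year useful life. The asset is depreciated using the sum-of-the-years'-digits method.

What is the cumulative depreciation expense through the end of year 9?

$16,578

Depreciable base = $20,485 − $3,600 = $16,885.
Sum of the years' digits = 10+9+8+7+6+5+4+3+2+1 = 55.
Year 1: $16,885 × 10/55 = $3,070. Book value $17,415.
Year 2: $16,885 × 9/55 = $2,763. Book value $14,652.
Year 3: $16,885 × 8/55 = $2,456. Book value $12,196.
Year 4: $16,885 × 7/55 = $2,149. Book value $10,047.
Year 5: $16,885 × 6/55 = $1,842. Book value $8,205.
Year 6: $16,885 × 5/55 = $1,535. Book value $6,670.
Year 7: $16,885 × 4/55 = $1,228. Book value $5,442.
Year 8: $16,885 × 3/55 = $921. Book value $4,521.
Year 9: $16,885 × 2/55 = $614. Book value $3,907.
Accumulated through year 9 = $20,485 − $3,907 = $16,578.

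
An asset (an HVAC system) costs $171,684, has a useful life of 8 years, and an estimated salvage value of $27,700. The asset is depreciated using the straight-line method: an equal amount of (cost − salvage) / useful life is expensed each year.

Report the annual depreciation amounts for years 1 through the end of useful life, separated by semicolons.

Depreciable base = $171,684 − $27,700 = $143,984.
Annual expense = $143,984 / 8 = $17,998.
End of year 1: book value $153,686.
End of year 2: book value $135,688.
End of year 3: book value $117,690.
End of year 4: book value $99,692.
End of year 5: book value $81,694.
End of year 6: book value $63,696.
End of year 7: book value $45,698.
End of year 8: book value $27,700.

$17,998; $17,998; $17,998; $17,998; $17,998; $17,998; $17,998; $17,998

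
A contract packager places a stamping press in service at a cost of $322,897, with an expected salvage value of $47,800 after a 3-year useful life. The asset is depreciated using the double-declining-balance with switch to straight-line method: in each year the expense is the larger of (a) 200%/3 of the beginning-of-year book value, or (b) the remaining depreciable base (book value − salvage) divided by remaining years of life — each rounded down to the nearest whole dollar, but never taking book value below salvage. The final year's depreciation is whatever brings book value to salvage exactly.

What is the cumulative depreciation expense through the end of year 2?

$275,097

Depreciable base = $322,897 − $47,800 = $275,097.
Year 1: DB = ⌊$322,897 × 200%/3⌋ = $215,264; SL = ⌊$275,097/3⌋ = $91,699 → take DB $215,264. Book value $107,633.
Year 2: DB = ⌊$107,633 × 200%/3⌋ = $71,755; SL = ⌊$59,833/2⌋ = $29,916 → take DB $71,755, capped at $59,833. Book value $47,800.
Accumulated through year 2 = $322,897 − $47,800 = $275,097.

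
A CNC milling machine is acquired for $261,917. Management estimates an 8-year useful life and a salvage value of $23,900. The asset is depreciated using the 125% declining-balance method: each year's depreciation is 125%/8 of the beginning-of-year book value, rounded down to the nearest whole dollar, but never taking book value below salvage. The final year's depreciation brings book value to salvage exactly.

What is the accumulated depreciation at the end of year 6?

$167,411

Depreciable base = $261,917 − $23,900 = $238,017.
Year 1: ⌊$261,917 × 125%/8⌋ = $40,924. Book value $220,993.
Year 2: ⌊$220,993 × 125%/8⌋ = $34,530. Book value $186,463.
Year 3: ⌊$186,463 × 125%/8⌋ = $29,134. Book value $157,329.
Year 4: ⌊$157,329 × 125%/8⌋ = $24,582. Book value $132,747.
Year 5: ⌊$132,747 × 125%/8⌋ = $20,741. Book value $112,006.
Year 6: ⌊$112,006 × 125%/8⌋ = $17,500. Book value $94,506.
Accumulated through year 6 = $261,917 − $94,506 = $167,411.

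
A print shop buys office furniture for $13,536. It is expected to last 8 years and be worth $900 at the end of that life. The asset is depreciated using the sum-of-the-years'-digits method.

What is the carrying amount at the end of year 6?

$1,953

Depreciable base = $13,536 − $900 = $12,636.
Sum of the years' digits = 8+7+6+5+4+3+2+1 = 36.
Year 1: $12,636 × 8/36 = $2,808. Book value $10,728.
Year 2: $12,636 × 7/36 = $2,457. Book value $8,271.
Year 3: $12,636 × 6/36 = $2,106. Book value $6,165.
Year 4: $12,636 × 5/36 = $1,755. Book value $4,410.
Year 5: $12,636 × 4/36 = $1,404. Book value $3,006.
Year 6: $12,636 × 3/36 = $1,053. Book value $1,953.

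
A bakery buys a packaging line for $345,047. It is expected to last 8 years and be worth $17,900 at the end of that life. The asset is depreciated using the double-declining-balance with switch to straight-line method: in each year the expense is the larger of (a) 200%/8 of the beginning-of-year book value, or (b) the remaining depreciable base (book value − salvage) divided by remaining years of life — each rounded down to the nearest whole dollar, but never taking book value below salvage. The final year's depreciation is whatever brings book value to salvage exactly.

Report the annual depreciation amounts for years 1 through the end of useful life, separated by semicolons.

$86,261; $64,696; $48,522; $36,392; $27,294; $21,327; $21,327; $21,328

Depreciable base = $345,047 − $17,900 = $327,147.
Year 1: DB = ⌊$345,047 × 200%/8⌋ = $86,261; SL = ⌊$327,147/8⌋ = $40,893 → take DB $86,261. Book value $258,786.
Year 2: DB = ⌊$258,786 × 200%/8⌋ = $64,696; SL = ⌊$240,886/7⌋ = $34,412 → take DB $64,696. Book value $194,090.
Year 3: DB = ⌊$194,090 × 200%/8⌋ = $48,522; SL = ⌊$176,190/6⌋ = $29,365 → take DB $48,522. Book value $145,568.
Year 4: DB = ⌊$145,568 × 200%/8⌋ = $36,392; SL = ⌊$127,668/5⌋ = $25,533 → take DB $36,392. Book value $109,176.
Year 5: DB = ⌊$109,176 × 200%/8⌋ = $27,294; SL = ⌊$91,276/4⌋ = $22,819 → take DB $27,294. Book value $81,882.
Year 6: DB = ⌊$81,882 × 200%/8⌋ = $20,470; SL = ⌊$63,982/3⌋ = $21,327 → take SL $21,327. Book value $60,555.
Year 7: DB = ⌊$60,555 × 200%/8⌋ = $15,138; SL = ⌊$42,655/2⌋ = $21,327 → take SL $21,327. Book value $39,228.
Year 8 (final): $39,228 − $17,900 = $21,328. Book value $17,900.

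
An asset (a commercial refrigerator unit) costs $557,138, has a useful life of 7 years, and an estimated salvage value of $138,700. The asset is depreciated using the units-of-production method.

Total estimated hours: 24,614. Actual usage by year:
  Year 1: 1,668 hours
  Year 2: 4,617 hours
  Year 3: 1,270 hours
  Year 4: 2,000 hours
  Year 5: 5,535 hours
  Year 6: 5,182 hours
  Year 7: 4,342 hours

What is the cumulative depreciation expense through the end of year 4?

Depreciable base = $557,138 − $138,700 = $418,438.
Rate = $418,438 / 24,614 hours = $17 per hour.
Year 1: 1,668 × $17 = $28,356. Book value $528,782.
Year 2: 4,617 × $17 = $78,489. Book value $450,293.
Year 3: 1,270 × $17 = $21,590. Book value $428,703.
Year 4: 2,000 × $17 = $34,000. Book value $394,703.
Accumulated through year 4 = $557,138 − $394,703 = $162,435.

$162,435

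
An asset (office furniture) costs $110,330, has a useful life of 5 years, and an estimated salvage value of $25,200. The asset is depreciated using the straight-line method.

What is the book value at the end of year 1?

$93,304

Depreciable base = $110,330 − $25,200 = $85,130.
Annual expense = $85,130 / 5 = $17,026.
End of year 1: book value $93,304.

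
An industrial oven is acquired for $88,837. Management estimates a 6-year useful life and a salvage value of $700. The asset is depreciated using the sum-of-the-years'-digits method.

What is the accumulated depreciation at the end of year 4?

Depreciable base = $88,837 − $700 = $88,137.
Sum of the years' digits = 6+5+4+3+2+1 = 21.
Year 1: $88,137 × 6/21 = $25,182. Book value $63,655.
Year 2: $88,137 × 5/21 = $20,985. Book value $42,670.
Year 3: $88,137 × 4/21 = $16,788. Book value $25,882.
Year 4: $88,137 × 3/21 = $12,591. Book value $13,291.
Accumulated through year 4 = $88,837 − $13,291 = $75,546.

$75,546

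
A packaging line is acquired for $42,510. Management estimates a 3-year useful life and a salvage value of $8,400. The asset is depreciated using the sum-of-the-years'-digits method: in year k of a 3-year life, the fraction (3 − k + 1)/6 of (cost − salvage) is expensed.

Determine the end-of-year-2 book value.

Depreciable base = $42,510 − $8,400 = $34,110.
Sum of the years' digits = 3+2+1 = 6.
Year 1: $34,110 × 3/6 = $17,055. Book value $25,455.
Year 2: $34,110 × 2/6 = $11,370. Book value $14,085.

$14,085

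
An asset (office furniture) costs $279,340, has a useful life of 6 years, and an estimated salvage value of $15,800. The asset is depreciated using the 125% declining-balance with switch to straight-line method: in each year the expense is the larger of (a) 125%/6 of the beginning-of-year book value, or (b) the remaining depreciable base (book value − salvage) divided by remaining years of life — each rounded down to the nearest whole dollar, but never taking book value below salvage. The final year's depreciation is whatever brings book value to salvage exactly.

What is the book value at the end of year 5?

Depreciable base = $279,340 − $15,800 = $263,540.
Year 1: DB = ⌊$279,340 × 125%/6⌋ = $58,195; SL = ⌊$263,540/6⌋ = $43,923 → take DB $58,195. Book value $221,145.
Year 2: DB = ⌊$221,145 × 125%/6⌋ = $46,071; SL = ⌊$205,345/5⌋ = $41,069 → take DB $46,071. Book value $175,074.
Year 3: DB = ⌊$175,074 × 125%/6⌋ = $36,473; SL = ⌊$159,274/4⌋ = $39,818 → take SL $39,818. Book value $135,256.
Year 4: DB = ⌊$135,256 × 125%/6⌋ = $28,178; SL = ⌊$119,456/3⌋ = $39,818 → take SL $39,818. Book value $95,438.
Year 5: DB = ⌊$95,438 × 125%/6⌋ = $19,882; SL = ⌊$79,638/2⌋ = $39,819 → take SL $39,819. Book value $55,619.

$55,619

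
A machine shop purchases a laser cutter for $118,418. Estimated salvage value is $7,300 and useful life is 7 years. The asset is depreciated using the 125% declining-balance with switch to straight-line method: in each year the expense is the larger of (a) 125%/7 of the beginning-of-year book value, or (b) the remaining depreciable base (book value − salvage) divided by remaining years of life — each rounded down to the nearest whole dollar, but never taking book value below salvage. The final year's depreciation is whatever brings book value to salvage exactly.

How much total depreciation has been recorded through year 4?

Depreciable base = $118,418 − $7,300 = $111,118.
Year 1: DB = ⌊$118,418 × 125%/7⌋ = $21,146; SL = ⌊$111,118/7⌋ = $15,874 → take DB $21,146. Book value $97,272.
Year 2: DB = ⌊$97,272 × 125%/7⌋ = $17,370; SL = ⌊$89,972/6⌋ = $14,995 → take DB $17,370. Book value $79,902.
Year 3: DB = ⌊$79,902 × 125%/7⌋ = $14,268; SL = ⌊$72,602/5⌋ = $14,520 → take SL $14,520. Book value $65,382.
Year 4: DB = ⌊$65,382 × 125%/7⌋ = $11,675; SL = ⌊$58,082/4⌋ = $14,520 → take SL $14,520. Book value $50,862.
Accumulated through year 4 = $118,418 − $50,862 = $67,556.

$67,556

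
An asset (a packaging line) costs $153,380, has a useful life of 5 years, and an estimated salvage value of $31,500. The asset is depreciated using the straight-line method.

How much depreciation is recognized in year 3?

$24,376

Depreciable base = $153,380 − $31,500 = $121,880.
Annual expense = $121,880 / 5 = $24,376.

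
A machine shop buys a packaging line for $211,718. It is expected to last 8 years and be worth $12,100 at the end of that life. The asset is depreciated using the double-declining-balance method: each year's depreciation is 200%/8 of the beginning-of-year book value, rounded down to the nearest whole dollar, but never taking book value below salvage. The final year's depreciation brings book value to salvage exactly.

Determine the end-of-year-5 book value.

$50,243

Depreciable base = $211,718 − $12,100 = $199,618.
Year 1: ⌊$211,718 × 200%/8⌋ = $52,929. Book value $158,789.
Year 2: ⌊$158,789 × 200%/8⌋ = $39,697. Book value $119,092.
Year 3: ⌊$119,092 × 200%/8⌋ = $29,773. Book value $89,319.
Year 4: ⌊$89,319 × 200%/8⌋ = $22,329. Book value $66,990.
Year 5: ⌊$66,990 × 200%/8⌋ = $16,747. Book value $50,243.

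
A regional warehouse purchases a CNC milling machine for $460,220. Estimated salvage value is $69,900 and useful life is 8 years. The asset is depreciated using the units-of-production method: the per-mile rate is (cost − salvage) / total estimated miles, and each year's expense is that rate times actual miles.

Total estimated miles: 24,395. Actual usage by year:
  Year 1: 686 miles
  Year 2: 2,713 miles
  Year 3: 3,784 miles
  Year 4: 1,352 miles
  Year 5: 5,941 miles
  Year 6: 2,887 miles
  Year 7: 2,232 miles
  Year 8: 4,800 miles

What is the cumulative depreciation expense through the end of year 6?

Depreciable base = $460,220 − $69,900 = $390,320.
Rate = $390,320 / 24,395 miles = $16 per mile.
Year 1: 686 × $16 = $10,976. Book value $449,244.
Year 2: 2,713 × $16 = $43,408. Book value $405,836.
Year 3: 3,784 × $16 = $60,544. Book value $345,292.
Year 4: 1,352 × $16 = $21,632. Book value $323,660.
Year 5: 5,941 × $16 = $95,056. Book value $228,604.
Year 6: 2,887 × $16 = $46,192. Book value $182,412.
Accumulated through year 6 = $460,220 − $182,412 = $277,808.

$277,808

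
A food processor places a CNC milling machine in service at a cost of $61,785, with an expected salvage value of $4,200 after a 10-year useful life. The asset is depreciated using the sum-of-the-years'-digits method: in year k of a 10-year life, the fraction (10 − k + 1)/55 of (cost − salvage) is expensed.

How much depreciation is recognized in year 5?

$6,282

Depreciable base = $61,785 − $4,200 = $57,585.
Sum of the years' digits = 10+9+8+7+6+5+4+3+2+1 = 55.
Year 1: $57,585 × 10/55 = $10,470. Book value $51,315.
Year 2: $57,585 × 9/55 = $9,423. Book value $41,892.
Year 3: $57,585 × 8/55 = $8,376. Book value $33,516.
Year 4: $57,585 × 7/55 = $7,329. Book value $26,187.
Year 5: $57,585 × 6/55 = $6,282. Book value $19,905.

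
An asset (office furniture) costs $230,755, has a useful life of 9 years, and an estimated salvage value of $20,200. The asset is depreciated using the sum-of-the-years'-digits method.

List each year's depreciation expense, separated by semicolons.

Depreciable base = $230,755 − $20,200 = $210,555.
Sum of the years' digits = 9+8+7+6+5+4+3+2+1 = 45.
Year 1: $210,555 × 9/45 = $42,111. Book value $188,644.
Year 2: $210,555 × 8/45 = $37,432. Book value $151,212.
Year 3: $210,555 × 7/45 = $32,753. Book value $118,459.
Year 4: $210,555 × 6/45 = $28,074. Book value $90,385.
Year 5: $210,555 × 5/45 = $23,395. Book value $66,990.
Year 6: $210,555 × 4/45 = $18,716. Book value $48,274.
Year 7: $210,555 × 3/45 = $14,037. Book value $34,237.
Year 8: $210,555 × 2/45 = $9,358. Book value $24,879.
Year 9: $210,555 × 1/45 = $4,679. Book value $20,200.

$42,111; $37,432; $32,753; $28,074; $23,395; $18,716; $14,037; $9,358; $4,679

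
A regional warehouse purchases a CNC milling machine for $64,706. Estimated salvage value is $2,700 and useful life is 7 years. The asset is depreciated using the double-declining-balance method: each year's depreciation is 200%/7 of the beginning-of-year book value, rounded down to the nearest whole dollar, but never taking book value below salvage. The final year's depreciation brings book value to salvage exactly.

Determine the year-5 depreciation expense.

$4,812

Depreciable base = $64,706 − $2,700 = $62,006.
Year 1: ⌊$64,706 × 200%/7⌋ = $18,487. Book value $46,219.
Year 2: ⌊$46,219 × 200%/7⌋ = $13,205. Book value $33,014.
Year 3: ⌊$33,014 × 200%/7⌋ = $9,432. Book value $23,582.
Year 4: ⌊$23,582 × 200%/7⌋ = $6,737. Book value $16,845.
Year 5: ⌊$16,845 × 200%/7⌋ = $4,812. Book value $12,033.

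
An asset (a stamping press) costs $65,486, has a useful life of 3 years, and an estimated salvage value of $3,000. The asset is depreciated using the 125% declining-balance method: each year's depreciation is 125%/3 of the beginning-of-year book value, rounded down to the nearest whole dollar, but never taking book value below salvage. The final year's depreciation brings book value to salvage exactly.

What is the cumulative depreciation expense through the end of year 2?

Depreciable base = $65,486 − $3,000 = $62,486.
Year 1: ⌊$65,486 × 125%/3⌋ = $27,285. Book value $38,201.
Year 2: ⌊$38,201 × 125%/3⌋ = $15,917. Book value $22,284.
Accumulated through year 2 = $65,486 − $22,284 = $43,202.

$43,202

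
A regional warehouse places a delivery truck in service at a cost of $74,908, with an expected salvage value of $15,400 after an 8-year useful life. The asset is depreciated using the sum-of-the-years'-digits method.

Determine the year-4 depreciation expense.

$8,265

Depreciable base = $74,908 − $15,400 = $59,508.
Sum of the years' digits = 8+7+6+5+4+3+2+1 = 36.
Year 1: $59,508 × 8/36 = $13,224. Book value $61,684.
Year 2: $59,508 × 7/36 = $11,571. Book value $50,113.
Year 3: $59,508 × 6/36 = $9,918. Book value $40,195.
Year 4: $59,508 × 5/36 = $8,265. Book value $31,930.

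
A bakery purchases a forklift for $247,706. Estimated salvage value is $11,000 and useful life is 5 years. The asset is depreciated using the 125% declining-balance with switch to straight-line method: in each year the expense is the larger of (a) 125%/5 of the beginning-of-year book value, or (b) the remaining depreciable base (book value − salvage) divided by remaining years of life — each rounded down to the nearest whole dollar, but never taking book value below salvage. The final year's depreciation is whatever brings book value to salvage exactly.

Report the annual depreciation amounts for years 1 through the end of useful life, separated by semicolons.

$61,926; $46,445; $42,778; $42,778; $42,779

Depreciable base = $247,706 − $11,000 = $236,706.
Year 1: DB = ⌊$247,706 × 125%/5⌋ = $61,926; SL = ⌊$236,706/5⌋ = $47,341 → take DB $61,926. Book value $185,780.
Year 2: DB = ⌊$185,780 × 125%/5⌋ = $46,445; SL = ⌊$174,780/4⌋ = $43,695 → take DB $46,445. Book value $139,335.
Year 3: DB = ⌊$139,335 × 125%/5⌋ = $34,833; SL = ⌊$128,335/3⌋ = $42,778 → take SL $42,778. Book value $96,557.
Year 4: DB = ⌊$96,557 × 125%/5⌋ = $24,139; SL = ⌊$85,557/2⌋ = $42,778 → take SL $42,778. Book value $53,779.
Year 5 (final): $53,779 − $11,000 = $42,779. Book value $11,000.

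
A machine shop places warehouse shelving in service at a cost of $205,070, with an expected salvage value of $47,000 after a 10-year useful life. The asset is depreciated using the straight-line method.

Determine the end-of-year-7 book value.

Depreciable base = $205,070 − $47,000 = $158,070.
Annual expense = $158,070 / 10 = $15,807.
End of year 1: book value $189,263.
End of year 2: book value $173,456.
End of year 3: book value $157,649.
End of year 4: book value $141,842.
End of year 5: book value $126,035.
End of year 6: book value $110,228.
End of year 7: book value $94,421.

$94,421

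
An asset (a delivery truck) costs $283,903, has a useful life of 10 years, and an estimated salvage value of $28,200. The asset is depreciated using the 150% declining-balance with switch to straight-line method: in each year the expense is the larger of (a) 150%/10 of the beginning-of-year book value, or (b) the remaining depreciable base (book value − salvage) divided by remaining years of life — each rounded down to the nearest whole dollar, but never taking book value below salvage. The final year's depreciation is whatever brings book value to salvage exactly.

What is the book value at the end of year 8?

Depreciable base = $283,903 − $28,200 = $255,703.
Year 1: DB = ⌊$283,903 × 150%/10⌋ = $42,585; SL = ⌊$255,703/10⌋ = $25,570 → take DB $42,585. Book value $241,318.
Year 2: DB = ⌊$241,318 × 150%/10⌋ = $36,197; SL = ⌊$213,118/9⌋ = $23,679 → take DB $36,197. Book value $205,121.
Year 3: DB = ⌊$205,121 × 150%/10⌋ = $30,768; SL = ⌊$176,921/8⌋ = $22,115 → take DB $30,768. Book value $174,353.
Year 4: DB = ⌊$174,353 × 150%/10⌋ = $26,152; SL = ⌊$146,153/7⌋ = $20,879 → take DB $26,152. Book value $148,201.
Year 5: DB = ⌊$148,201 × 150%/10⌋ = $22,230; SL = ⌊$120,001/6⌋ = $20,000 → take DB $22,230. Book value $125,971.
Year 6: DB = ⌊$125,971 × 150%/10⌋ = $18,895; SL = ⌊$97,771/5⌋ = $19,554 → take SL $19,554. Book value $106,417.
Year 7: DB = ⌊$106,417 × 150%/10⌋ = $15,962; SL = ⌊$78,217/4⌋ = $19,554 → take SL $19,554. Book value $86,863.
Year 8: DB = ⌊$86,863 × 150%/10⌋ = $13,029; SL = ⌊$58,663/3⌋ = $19,554 → take SL $19,554. Book value $67,309.

$67,309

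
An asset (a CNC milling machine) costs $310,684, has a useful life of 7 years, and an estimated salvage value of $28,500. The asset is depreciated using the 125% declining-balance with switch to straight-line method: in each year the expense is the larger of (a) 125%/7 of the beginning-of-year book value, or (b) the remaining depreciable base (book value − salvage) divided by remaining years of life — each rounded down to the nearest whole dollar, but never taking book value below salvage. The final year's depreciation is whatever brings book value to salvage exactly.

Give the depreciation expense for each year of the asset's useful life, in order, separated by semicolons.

$55,479; $45,572; $37,434; $35,924; $35,925; $35,925; $35,925

Depreciable base = $310,684 − $28,500 = $282,184.
Year 1: DB = ⌊$310,684 × 125%/7⌋ = $55,479; SL = ⌊$282,184/7⌋ = $40,312 → take DB $55,479. Book value $255,205.
Year 2: DB = ⌊$255,205 × 125%/7⌋ = $45,572; SL = ⌊$226,705/6⌋ = $37,784 → take DB $45,572. Book value $209,633.
Year 3: DB = ⌊$209,633 × 125%/7⌋ = $37,434; SL = ⌊$181,133/5⌋ = $36,226 → take DB $37,434. Book value $172,199.
Year 4: DB = ⌊$172,199 × 125%/7⌋ = $30,749; SL = ⌊$143,699/4⌋ = $35,924 → take SL $35,924. Book value $136,275.
Year 5: DB = ⌊$136,275 × 125%/7⌋ = $24,334; SL = ⌊$107,775/3⌋ = $35,925 → take SL $35,925. Book value $100,350.
Year 6: DB = ⌊$100,350 × 125%/7⌋ = $17,919; SL = ⌊$71,850/2⌋ = $35,925 → take SL $35,925. Book value $64,425.
Year 7 (final): $64,425 − $28,500 = $35,925. Book value $28,500.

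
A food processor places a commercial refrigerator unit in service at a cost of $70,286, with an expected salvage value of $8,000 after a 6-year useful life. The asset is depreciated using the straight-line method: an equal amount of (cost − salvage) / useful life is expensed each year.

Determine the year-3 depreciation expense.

$10,381

Depreciable base = $70,286 − $8,000 = $62,286.
Annual expense = $62,286 / 6 = $10,381.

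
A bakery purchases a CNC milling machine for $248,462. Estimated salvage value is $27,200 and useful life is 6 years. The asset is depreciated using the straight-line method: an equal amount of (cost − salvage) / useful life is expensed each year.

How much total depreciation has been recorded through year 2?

$73,754

Depreciable base = $248,462 − $27,200 = $221,262.
Annual expense = $221,262 / 6 = $36,877.
End of year 1: book value $211,585.
End of year 2: book value $174,708.
Accumulated through year 2 = $248,462 − $174,708 = $73,754.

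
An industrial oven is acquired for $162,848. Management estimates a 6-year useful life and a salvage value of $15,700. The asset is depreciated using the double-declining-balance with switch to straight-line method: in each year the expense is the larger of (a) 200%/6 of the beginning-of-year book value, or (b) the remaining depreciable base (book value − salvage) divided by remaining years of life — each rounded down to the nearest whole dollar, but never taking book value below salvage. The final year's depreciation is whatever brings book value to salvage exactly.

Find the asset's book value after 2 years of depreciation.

Depreciable base = $162,848 − $15,700 = $147,148.
Year 1: DB = ⌊$162,848 × 200%/6⌋ = $54,282; SL = ⌊$147,148/6⌋ = $24,524 → take DB $54,282. Book value $108,566.
Year 2: DB = ⌊$108,566 × 200%/6⌋ = $36,188; SL = ⌊$92,866/5⌋ = $18,573 → take DB $36,188. Book value $72,378.

$72,378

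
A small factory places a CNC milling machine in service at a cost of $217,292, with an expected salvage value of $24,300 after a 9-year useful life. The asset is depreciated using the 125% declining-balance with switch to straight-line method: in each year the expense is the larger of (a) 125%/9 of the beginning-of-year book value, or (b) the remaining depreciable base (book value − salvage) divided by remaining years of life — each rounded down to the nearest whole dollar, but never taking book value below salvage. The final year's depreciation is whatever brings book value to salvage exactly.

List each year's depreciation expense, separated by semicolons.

Depreciable base = $217,292 − $24,300 = $192,992.
Year 1: DB = ⌊$217,292 × 125%/9⌋ = $30,179; SL = ⌊$192,992/9⌋ = $21,443 → take DB $30,179. Book value $187,113.
Year 2: DB = ⌊$187,113 × 125%/9⌋ = $25,987; SL = ⌊$162,813/8⌋ = $20,351 → take DB $25,987. Book value $161,126.
Year 3: DB = ⌊$161,126 × 125%/9⌋ = $22,378; SL = ⌊$136,826/7⌋ = $19,546 → take DB $22,378. Book value $138,748.
Year 4: DB = ⌊$138,748 × 125%/9⌋ = $19,270; SL = ⌊$114,448/6⌋ = $19,074 → take DB $19,270. Book value $119,478.
Year 5: DB = ⌊$119,478 × 125%/9⌋ = $16,594; SL = ⌊$95,178/5⌋ = $19,035 → take SL $19,035. Book value $100,443.
Year 6: DB = ⌊$100,443 × 125%/9⌋ = $13,950; SL = ⌊$76,143/4⌋ = $19,035 → take SL $19,035. Book value $81,408.
Year 7: DB = ⌊$81,408 × 125%/9⌋ = $11,306; SL = ⌊$57,108/3⌋ = $19,036 → take SL $19,036. Book value $62,372.
Year 8: DB = ⌊$62,372 × 125%/9⌋ = $8,662; SL = ⌊$38,072/2⌋ = $19,036 → take SL $19,036. Book value $43,336.
Year 9 (final): $43,336 − $24,300 = $19,036. Book value $24,300.

$30,179; $25,987; $22,378; $19,270; $19,035; $19,035; $19,036; $19,036; $19,036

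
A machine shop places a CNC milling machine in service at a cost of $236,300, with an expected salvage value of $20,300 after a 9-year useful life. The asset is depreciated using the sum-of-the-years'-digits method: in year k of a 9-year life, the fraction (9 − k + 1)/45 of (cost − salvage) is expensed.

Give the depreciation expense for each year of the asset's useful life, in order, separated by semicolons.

$43,200; $38,400; $33,600; $28,800; $24,000; $19,200; $14,400; $9,600; $4,800

Depreciable base = $236,300 − $20,300 = $216,000.
Sum of the years' digits = 9+8+7+6+5+4+3+2+1 = 45.
Year 1: $216,000 × 9/45 = $43,200. Book value $193,100.
Year 2: $216,000 × 8/45 = $38,400. Book value $154,700.
Year 3: $216,000 × 7/45 = $33,600. Book value $121,100.
Year 4: $216,000 × 6/45 = $28,800. Book value $92,300.
Year 5: $216,000 × 5/45 = $24,000. Book value $68,300.
Year 6: $216,000 × 4/45 = $19,200. Book value $49,100.
Year 7: $216,000 × 3/45 = $14,400. Book value $34,700.
Year 8: $216,000 × 2/45 = $9,600. Book value $25,100.
Year 9: $216,000 × 1/45 = $4,800. Book value $20,300.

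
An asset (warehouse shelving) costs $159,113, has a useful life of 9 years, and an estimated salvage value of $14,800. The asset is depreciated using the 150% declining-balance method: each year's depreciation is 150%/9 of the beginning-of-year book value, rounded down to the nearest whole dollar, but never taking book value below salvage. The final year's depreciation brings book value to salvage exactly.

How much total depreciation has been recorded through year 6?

Depreciable base = $159,113 − $14,800 = $144,313.
Year 1: ⌊$159,113 × 150%/9⌋ = $26,518. Book value $132,595.
Year 2: ⌊$132,595 × 150%/9⌋ = $22,099. Book value $110,496.
Year 3: ⌊$110,496 × 150%/9⌋ = $18,416. Book value $92,080.
Year 4: ⌊$92,080 × 150%/9⌋ = $15,346. Book value $76,734.
Year 5: ⌊$76,734 × 150%/9⌋ = $12,789. Book value $63,945.
Year 6: ⌊$63,945 × 150%/9⌋ = $10,657. Book value $53,288.
Accumulated through year 6 = $159,113 − $53,288 = $105,825.

$105,825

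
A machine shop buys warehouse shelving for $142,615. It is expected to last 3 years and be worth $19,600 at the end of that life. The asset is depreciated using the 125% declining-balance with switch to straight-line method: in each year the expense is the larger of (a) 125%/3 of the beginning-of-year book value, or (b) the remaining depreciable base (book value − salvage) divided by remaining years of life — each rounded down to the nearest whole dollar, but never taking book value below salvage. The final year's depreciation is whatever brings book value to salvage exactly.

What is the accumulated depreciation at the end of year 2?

$94,085

Depreciable base = $142,615 − $19,600 = $123,015.
Year 1: DB = ⌊$142,615 × 125%/3⌋ = $59,422; SL = ⌊$123,015/3⌋ = $41,005 → take DB $59,422. Book value $83,193.
Year 2: DB = ⌊$83,193 × 125%/3⌋ = $34,663; SL = ⌊$63,593/2⌋ = $31,796 → take DB $34,663. Book value $48,530.
Accumulated through year 2 = $142,615 − $48,530 = $94,085.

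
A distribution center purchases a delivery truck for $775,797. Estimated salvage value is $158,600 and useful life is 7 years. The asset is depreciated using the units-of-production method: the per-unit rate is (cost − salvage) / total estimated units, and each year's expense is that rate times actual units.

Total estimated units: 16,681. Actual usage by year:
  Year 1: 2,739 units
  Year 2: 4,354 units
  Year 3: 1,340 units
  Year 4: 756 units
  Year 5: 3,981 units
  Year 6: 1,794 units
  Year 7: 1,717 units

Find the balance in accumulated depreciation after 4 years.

$339,993

Depreciable base = $775,797 − $158,600 = $617,197.
Rate = $617,197 / 16,681 units = $37 per unit.
Year 1: 2,739 × $37 = $101,343. Book value $674,454.
Year 2: 4,354 × $37 = $161,098. Book value $513,356.
Year 3: 1,340 × $37 = $49,580. Book value $463,776.
Year 4: 756 × $37 = $27,972. Book value $435,804.
Accumulated through year 4 = $775,797 − $435,804 = $339,993.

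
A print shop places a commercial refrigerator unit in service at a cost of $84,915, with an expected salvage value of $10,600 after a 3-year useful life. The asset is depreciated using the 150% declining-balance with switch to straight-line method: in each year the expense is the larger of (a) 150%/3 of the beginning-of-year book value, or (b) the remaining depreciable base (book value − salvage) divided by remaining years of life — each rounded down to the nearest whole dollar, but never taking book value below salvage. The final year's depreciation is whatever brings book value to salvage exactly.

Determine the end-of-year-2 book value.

Depreciable base = $84,915 − $10,600 = $74,315.
Year 1: DB = ⌊$84,915 × 150%/3⌋ = $42,457; SL = ⌊$74,315/3⌋ = $24,771 → take DB $42,457. Book value $42,458.
Year 2: DB = ⌊$42,458 × 150%/3⌋ = $21,229; SL = ⌊$31,858/2⌋ = $15,929 → take DB $21,229. Book value $21,229.

$21,229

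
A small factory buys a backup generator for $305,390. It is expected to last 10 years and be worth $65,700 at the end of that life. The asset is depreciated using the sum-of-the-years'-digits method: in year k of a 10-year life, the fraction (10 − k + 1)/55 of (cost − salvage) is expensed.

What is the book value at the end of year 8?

Depreciable base = $305,390 − $65,700 = $239,690.
Sum of the years' digits = 10+9+8+7+6+5+4+3+2+1 = 55.
Year 1: $239,690 × 10/55 = $43,580. Book value $261,810.
Year 2: $239,690 × 9/55 = $39,222. Book value $222,588.
Year 3: $239,690 × 8/55 = $34,864. Book value $187,724.
Year 4: $239,690 × 7/55 = $30,506. Book value $157,218.
Year 5: $239,690 × 6/55 = $26,148. Book value $131,070.
Year 6: $239,690 × 5/55 = $21,790. Book value $109,280.
Year 7: $239,690 × 4/55 = $17,432. Book value $91,848.
Year 8: $239,690 × 3/55 = $13,074. Book value $78,774.

$78,774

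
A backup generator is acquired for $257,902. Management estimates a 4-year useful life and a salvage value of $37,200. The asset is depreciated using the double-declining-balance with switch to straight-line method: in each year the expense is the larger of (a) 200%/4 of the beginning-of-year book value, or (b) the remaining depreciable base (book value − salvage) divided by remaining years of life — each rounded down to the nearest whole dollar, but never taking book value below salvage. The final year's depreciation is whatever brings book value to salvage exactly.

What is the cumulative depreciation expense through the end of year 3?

Depreciable base = $257,902 − $37,200 = $220,702.
Year 1: DB = ⌊$257,902 × 200%/4⌋ = $128,951; SL = ⌊$220,702/4⌋ = $55,175 → take DB $128,951. Book value $128,951.
Year 2: DB = ⌊$128,951 × 200%/4⌋ = $64,475; SL = ⌊$91,751/3⌋ = $30,583 → take DB $64,475. Book value $64,476.
Year 3: DB = ⌊$64,476 × 200%/4⌋ = $32,238; SL = ⌊$27,276/2⌋ = $13,638 → take DB $32,238, capped at $27,276. Book value $37,200.
Accumulated through year 3 = $257,902 − $37,200 = $220,702.

$220,702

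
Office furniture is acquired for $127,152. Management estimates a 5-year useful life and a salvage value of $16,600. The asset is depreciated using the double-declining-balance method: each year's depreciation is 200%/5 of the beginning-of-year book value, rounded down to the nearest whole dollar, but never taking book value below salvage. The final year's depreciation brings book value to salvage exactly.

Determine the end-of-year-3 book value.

Depreciable base = $127,152 − $16,600 = $110,552.
Year 1: ⌊$127,152 × 200%/5⌋ = $50,860. Book value $76,292.
Year 2: ⌊$76,292 × 200%/5⌋ = $30,516. Book value $45,776.
Year 3: ⌊$45,776 × 200%/5⌋ = $18,310. Book value $27,466.

$27,466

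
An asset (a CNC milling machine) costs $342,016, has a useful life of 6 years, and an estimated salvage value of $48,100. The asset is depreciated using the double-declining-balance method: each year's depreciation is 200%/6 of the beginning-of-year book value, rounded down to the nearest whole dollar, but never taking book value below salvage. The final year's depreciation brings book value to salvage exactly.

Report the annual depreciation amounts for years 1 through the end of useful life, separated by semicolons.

Depreciable base = $342,016 − $48,100 = $293,916.
Year 1: ⌊$342,016 × 200%/6⌋ = $114,005. Book value $228,011.
Year 2: ⌊$228,011 × 200%/6⌋ = $76,003. Book value $152,008.
Year 3: ⌊$152,008 × 200%/6⌋ = $50,669. Book value $101,339.
Year 4: ⌊$101,339 × 200%/6⌋ = $33,779. Book value $67,560.
Year 5: ⌊$67,560 × 200%/6⌋ = $22,520, capped at $19,460. Book value $48,100.
Year 6 (final): $48,100 − $48,100 = $0. Book value $48,100.

$114,005; $76,003; $50,669; $33,779; $19,460; $0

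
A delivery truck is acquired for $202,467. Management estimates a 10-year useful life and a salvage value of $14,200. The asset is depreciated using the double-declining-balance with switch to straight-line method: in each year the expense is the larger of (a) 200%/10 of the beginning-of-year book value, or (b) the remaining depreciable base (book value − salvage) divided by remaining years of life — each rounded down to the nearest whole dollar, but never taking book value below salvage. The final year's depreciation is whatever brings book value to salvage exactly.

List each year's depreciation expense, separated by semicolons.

Depreciable base = $202,467 − $14,200 = $188,267.
Year 1: DB = ⌊$202,467 × 200%/10⌋ = $40,493; SL = ⌊$188,267/10⌋ = $18,826 → take DB $40,493. Book value $161,974.
Year 2: DB = ⌊$161,974 × 200%/10⌋ = $32,394; SL = ⌊$147,774/9⌋ = $16,419 → take DB $32,394. Book value $129,580.
Year 3: DB = ⌊$129,580 × 200%/10⌋ = $25,916; SL = ⌊$115,380/8⌋ = $14,422 → take DB $25,916. Book value $103,664.
Year 4: DB = ⌊$103,664 × 200%/10⌋ = $20,732; SL = ⌊$89,464/7⌋ = $12,780 → take DB $20,732. Book value $82,932.
Year 5: DB = ⌊$82,932 × 200%/10⌋ = $16,586; SL = ⌊$68,732/6⌋ = $11,455 → take DB $16,586. Book value $66,346.
Year 6: DB = ⌊$66,346 × 200%/10⌋ = $13,269; SL = ⌊$52,146/5⌋ = $10,429 → take DB $13,269. Book value $53,077.
Year 7: DB = ⌊$53,077 × 200%/10⌋ = $10,615; SL = ⌊$38,877/4⌋ = $9,719 → take DB $10,615. Book value $42,462.
Year 8: DB = ⌊$42,462 × 200%/10⌋ = $8,492; SL = ⌊$28,262/3⌋ = $9,420 → take SL $9,420. Book value $33,042.
Year 9: DB = ⌊$33,042 × 200%/10⌋ = $6,608; SL = ⌊$18,842/2⌋ = $9,421 → take SL $9,421. Book value $23,621.
Year 10 (final): $23,621 − $14,200 = $9,421. Book value $14,200.

$40,493; $32,394; $25,916; $20,732; $16,586; $13,269; $10,615; $9,420; $9,421; $9,421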